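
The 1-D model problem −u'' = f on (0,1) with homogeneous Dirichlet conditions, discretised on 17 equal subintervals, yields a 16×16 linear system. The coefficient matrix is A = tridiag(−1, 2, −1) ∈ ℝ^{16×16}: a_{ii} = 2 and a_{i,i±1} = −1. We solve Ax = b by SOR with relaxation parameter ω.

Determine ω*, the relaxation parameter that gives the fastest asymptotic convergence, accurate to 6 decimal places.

n=16: λ(B_J) = 1 − λ(A)/2 = cos(kπ/17); k=1 gives ρ_J = 0.982973.
√(1 − cos²(π/17)) = sin(π/17) ≈ 0.1837495.
ω* = 2/(1 + 0.1837495) = 2/1.1837495 = 1.689547.
[ρ_SOR] ω* − 1 = 0.689547.

ω* = 1.689547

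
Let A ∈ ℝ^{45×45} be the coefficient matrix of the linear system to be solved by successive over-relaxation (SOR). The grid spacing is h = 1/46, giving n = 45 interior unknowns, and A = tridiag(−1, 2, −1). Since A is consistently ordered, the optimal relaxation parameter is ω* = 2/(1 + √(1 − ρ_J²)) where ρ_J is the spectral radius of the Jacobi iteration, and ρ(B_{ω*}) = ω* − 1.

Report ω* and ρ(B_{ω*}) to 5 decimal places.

[ρ_J] n=45: ρ(B_J) = cos(π/(n+1)) = cos(π/46) = 0.99767.
1 − cos²(π/46) = sin²(π/46) ⇒ √(1−ρ_J²) = sin(π/46) = 0.068242.
ω* = 2/(1 + 0.068242) = 2/1.068242 = 1.87223.
ρ_SOR = ω* − 1 ≈ 0.87223.

ω* = 1.87223, ρ_SOR = 0.87223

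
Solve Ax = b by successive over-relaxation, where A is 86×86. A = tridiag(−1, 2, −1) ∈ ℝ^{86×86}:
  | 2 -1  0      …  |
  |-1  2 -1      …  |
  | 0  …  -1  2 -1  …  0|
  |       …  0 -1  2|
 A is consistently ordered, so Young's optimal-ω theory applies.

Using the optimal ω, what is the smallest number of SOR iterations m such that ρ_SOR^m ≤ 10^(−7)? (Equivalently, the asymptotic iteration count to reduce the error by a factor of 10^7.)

m = 224

B_J for the 86×86 system has eigenvalues cos(kπ/87); ρ_J = cos(π/87) = 0.9993481.
1 − cos²(π/87) = sin²(π/87) ⇒ √(1−ρ_J²) = sin(π/87) = 0.0361024.
Young: ω* = 2/(1+√(1−ρ_J²)) = 2/(1+0.0361024) = 2/1.0361024 = 1.9303111.
ρ_SOR = ω* − 1 ≈ 0.9303111.
For 7 digits: m = 7·ln10 / (−ln 0.9303111) = 16.1181/0.0722362 = 223.131; round up → m = 224.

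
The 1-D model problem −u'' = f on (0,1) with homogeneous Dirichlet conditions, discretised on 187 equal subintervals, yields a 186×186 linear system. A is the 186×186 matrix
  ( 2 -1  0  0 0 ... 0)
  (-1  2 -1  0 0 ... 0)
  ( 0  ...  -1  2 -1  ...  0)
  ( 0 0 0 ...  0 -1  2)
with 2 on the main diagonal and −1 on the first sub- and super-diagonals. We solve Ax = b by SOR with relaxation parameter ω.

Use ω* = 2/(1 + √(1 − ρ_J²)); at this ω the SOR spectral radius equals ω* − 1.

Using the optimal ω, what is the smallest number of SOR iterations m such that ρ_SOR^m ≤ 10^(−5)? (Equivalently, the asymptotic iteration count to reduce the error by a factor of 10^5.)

spectrum of D⁻¹(L+U) = {cos(kπ/187) : 1≤k≤186}; ρ_J = cos(π/187) = 0.9998589.
1 − cos²(π/187) = sin²(π/187) ⇒ √(1−ρ_J²) = sin(π/187) = 0.0167992.
So ω* = 2/1.0167992 = 1.9669567 (Young).
[ρ_SOR] ω* − 1 = 0.9669567.
5·ln10 = 11.5129; −ln(0.9669567) = 0.0336016; m = ⌈11.5129/0.0336016⌉ = ⌈342.630⌉ = 343.

m = 343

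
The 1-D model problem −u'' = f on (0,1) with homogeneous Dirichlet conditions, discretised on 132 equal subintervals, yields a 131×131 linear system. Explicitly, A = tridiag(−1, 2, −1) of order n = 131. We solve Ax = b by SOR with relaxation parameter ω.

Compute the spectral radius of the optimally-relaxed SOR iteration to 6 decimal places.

½·tridiag(1,0,1) at n=131: λ_k = cos(kπ/132); max |λ| at k=1 ⇒ ρ_J = cos(π/132) ≈ 0.999717.
root = sin(π/132) = 0.0237977  (since 1−cos² = sin²).
ω* = 2/(1 + 0.0237977) = 2/1.0237977 = 1.953511.
[ρ_SOR] ω* − 1 = 0.953511.

ρ_SOR = 0.953511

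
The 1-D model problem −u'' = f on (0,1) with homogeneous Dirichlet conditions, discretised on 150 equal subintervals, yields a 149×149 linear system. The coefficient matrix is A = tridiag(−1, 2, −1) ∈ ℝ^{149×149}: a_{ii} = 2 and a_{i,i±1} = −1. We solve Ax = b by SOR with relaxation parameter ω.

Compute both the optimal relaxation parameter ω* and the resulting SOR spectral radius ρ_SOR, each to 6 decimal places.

ω* = 1.958974, ρ_SOR = 0.958974

[ρ_J] n=149: ρ(B_J) = cos(π/(n+1)) = cos(π/150) = 0.999781.
1 − cos²(π/150) = sin²(π/150) ⇒ √(1−ρ_J²) = sin(π/150) = 0.0209424.
Young: ω* = 2/(1+√(1−ρ_J²)) = 2/(1+0.0209424) = 2/1.0209424 = 1.958974.
ρ_SOR = ω* − 1 ≈ 0.958974.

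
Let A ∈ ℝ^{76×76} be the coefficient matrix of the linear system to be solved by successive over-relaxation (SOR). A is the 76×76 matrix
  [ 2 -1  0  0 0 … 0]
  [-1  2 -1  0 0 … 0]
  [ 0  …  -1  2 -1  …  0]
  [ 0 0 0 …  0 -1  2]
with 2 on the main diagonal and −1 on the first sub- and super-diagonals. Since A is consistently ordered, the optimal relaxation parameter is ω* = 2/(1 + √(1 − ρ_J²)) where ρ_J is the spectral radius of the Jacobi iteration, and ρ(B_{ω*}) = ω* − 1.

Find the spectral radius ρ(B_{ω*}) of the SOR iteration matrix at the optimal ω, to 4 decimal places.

½·tridiag(1,0,1) at n=76: λ_k = cos(kπ/77); max |λ| at k=1 ⇒ ρ_J = cos(π/77) ≈ 0.9992.
√(1 − cos²(π/77)) = sin(π/77) ≈ 0.04079.
ω* = 2/(1 + 0.04079) = 2/1.04079 = 1.9216.
[ρ_SOR] ω* − 1 = 0.9216.

ρ_SOR = 0.9216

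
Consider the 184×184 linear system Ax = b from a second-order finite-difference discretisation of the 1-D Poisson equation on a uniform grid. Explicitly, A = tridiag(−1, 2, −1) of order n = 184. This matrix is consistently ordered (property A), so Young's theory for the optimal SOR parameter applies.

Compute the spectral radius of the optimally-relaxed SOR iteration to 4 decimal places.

ρ_J = max_k |cos(kπ/185)| = cos(π/185) = 0.9999
√(1 − cos²(π/185)) = sin(π/185) ≈ 0.01698.
Then 2/(1+√(1−ρ_J²)) = 2/(1+0.01698); ω* = 2/1.01698 = 1.9666.
ρ(B_{ω*}) = ω*−1 = 0.9666

ρ_SOR = 0.9666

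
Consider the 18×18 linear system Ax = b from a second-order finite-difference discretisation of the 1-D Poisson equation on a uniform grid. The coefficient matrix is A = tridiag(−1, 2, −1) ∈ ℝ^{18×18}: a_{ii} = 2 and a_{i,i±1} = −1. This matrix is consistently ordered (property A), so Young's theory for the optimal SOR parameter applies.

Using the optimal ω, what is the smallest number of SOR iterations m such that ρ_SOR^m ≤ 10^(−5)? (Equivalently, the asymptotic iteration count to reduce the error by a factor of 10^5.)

With n=18, ρ(Jacobi) = cos(π/19) = 0.9863613.
√(1 − cos²(π/19)) = sin(π/19) ≈ 0.1645946.
Then 2/(1+√(1−ρ_J²)) = 2/(1+0.1645946); ω* = 2/1.1645946 = 1.7173358.
and ρ(B_{ω*}) = 1.7173358 − 1 = 0.7173358.
For 5 digits: m = 5·ln10 / (−ln 0.7173358) = 11.5129/0.332211 = 34.655; round up → m = 35.

m = 35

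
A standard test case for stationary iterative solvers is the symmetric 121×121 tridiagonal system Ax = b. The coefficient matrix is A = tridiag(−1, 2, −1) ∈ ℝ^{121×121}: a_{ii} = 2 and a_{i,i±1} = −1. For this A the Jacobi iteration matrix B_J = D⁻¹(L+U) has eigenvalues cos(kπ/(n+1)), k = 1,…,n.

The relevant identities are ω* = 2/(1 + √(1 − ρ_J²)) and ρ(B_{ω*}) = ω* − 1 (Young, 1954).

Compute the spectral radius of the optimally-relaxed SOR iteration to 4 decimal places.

spectrum of D⁻¹(L+U) = {cos(kπ/122) : 1≤k≤121}; ρ_J = cos(π/122) = 0.9997.
√(1 − cos²(π/122)) = sin(π/122) ≈ 0.02575.
ω* = 2/(1 + 0.02575) = 2/1.02575 = 1.9498.
ρ_SOR = ω* − 1 ≈ 0.9498.

ρ_SOR = 0.9498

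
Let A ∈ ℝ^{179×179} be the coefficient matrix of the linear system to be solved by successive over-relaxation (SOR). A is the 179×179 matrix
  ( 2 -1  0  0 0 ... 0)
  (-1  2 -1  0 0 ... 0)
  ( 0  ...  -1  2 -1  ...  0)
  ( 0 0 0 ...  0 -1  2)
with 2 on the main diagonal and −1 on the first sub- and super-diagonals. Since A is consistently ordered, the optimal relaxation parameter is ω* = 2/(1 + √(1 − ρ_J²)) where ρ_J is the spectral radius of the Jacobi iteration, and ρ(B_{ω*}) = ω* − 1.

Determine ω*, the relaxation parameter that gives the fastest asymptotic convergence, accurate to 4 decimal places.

ω* = 1.9657

½·tridiag(1,0,1) at n=179: λ_k = cos(kπ/180); max |λ| at k=1 ⇒ ρ_J = cos(π/180) ≈ 0.9998.
root = sin(π/180) = 0.01745  (since 1−cos² = sin²).
Then 2/(1+√(1−ρ_J²)) = 2/(1+0.01745); ω* = 2/1.01745 = 1.9657.
ρ_SOR = ω* − 1 = 1.9657 − 1 = 0.9657.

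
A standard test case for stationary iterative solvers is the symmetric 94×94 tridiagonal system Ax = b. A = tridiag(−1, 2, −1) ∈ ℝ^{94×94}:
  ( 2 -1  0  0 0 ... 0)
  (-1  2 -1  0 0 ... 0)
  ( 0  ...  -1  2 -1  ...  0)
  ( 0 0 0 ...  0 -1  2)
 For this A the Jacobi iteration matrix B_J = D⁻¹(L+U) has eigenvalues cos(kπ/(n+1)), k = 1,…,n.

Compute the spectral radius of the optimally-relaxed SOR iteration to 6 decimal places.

½·tridiag(1,0,1) at n=94: λ_k = cos(kπ/95); max |λ| at k=1 ⇒ ρ_J = cos(π/95) ≈ 0.999453.
1 − cos²(π/95) = sin²(π/95) ⇒ √(1−ρ_J²) = sin(π/95) = 0.0330634.
Then 2/(1+√(1−ρ_J²)) = 2/(1+0.0330634); ω* = 2/1.0330634 = 1.935990.
ρ(B_{ω*}) = ω*−1 = 0.935990

ρ_SOR = 0.935990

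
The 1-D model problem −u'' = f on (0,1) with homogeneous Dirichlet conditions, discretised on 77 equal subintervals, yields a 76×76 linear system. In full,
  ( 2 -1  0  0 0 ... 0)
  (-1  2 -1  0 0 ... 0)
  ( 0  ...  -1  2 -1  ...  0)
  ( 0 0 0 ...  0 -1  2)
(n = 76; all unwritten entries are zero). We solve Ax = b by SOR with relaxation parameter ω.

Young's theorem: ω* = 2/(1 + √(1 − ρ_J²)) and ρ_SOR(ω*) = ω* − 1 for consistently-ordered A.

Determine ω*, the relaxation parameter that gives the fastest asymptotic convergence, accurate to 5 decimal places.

ω* = 1.92162

With n=76, ρ(Jacobi) = cos(π/77) = 0.99917.
√(1−ρ_J²) = |sin(π/77)| = 0.040789
Then 2/(1+√(1−ρ_J²)) = 2/(1+0.040789); ω* = 2/1.040789 = 1.92162.
ρ(B_{ω*}) = ω*−1 = 0.92162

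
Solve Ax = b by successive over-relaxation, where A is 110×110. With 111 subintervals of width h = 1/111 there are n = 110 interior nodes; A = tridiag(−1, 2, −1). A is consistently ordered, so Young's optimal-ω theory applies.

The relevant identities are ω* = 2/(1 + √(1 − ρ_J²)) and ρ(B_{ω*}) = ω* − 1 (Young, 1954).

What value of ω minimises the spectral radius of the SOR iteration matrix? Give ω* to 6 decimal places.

With n=110, ρ(Jacobi) = cos(π/111) = 0.999600.
√(1−ρ_J²) simplifies to sin(π/111) = 0.0282989.
ω* = 2/(1 + 0.0282989) = 2/1.0282989 = 1.944960.
At ω = 1.944960 every |λ(B_ω)| = ω−1, so ρ_SOR = 0.944960.

ω* = 1.944960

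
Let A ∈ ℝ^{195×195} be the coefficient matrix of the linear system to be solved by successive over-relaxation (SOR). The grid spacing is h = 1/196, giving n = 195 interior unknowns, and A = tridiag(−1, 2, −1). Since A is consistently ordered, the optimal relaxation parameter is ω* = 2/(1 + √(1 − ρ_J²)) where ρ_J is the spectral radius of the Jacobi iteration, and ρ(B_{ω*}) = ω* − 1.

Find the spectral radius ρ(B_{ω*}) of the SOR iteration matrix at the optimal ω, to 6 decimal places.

ρ_SOR = 0.968450

B_J for the 195×195 system has eigenvalues cos(kπ/196); ρ_J = cos(π/196) = 0.999872.
√(1 − cos²(π/196)) = sin(π/196) ≈ 0.0160278.
Then 2/(1+√(1−ρ_J²)) = 2/(1+0.0160278); ω* = 2/1.0160278 = 1.968450.
At ω = 1.968450 every |λ(B_ω)| = ω−1, so ρ_SOR = 0.968450.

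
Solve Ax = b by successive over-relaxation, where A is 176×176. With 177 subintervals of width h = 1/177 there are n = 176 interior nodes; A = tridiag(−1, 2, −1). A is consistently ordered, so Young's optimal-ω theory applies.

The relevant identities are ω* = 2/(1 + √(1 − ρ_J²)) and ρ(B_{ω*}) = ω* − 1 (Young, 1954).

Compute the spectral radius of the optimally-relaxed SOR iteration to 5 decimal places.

ρ_SOR = 0.96512

½·tridiag(1,0,1) at n=176: λ_k = cos(kπ/177); max |λ| at k=1 ⇒ ρ_J = cos(π/177) ≈ 0.99984.
√(1−ρ_J²) = |sin(π/177)| = 0.017748
Young: ω* = 2/(1+√(1−ρ_J²)) = 2/(1+0.017748) = 2/1.017748 = 1.96512.
ρ_SOR = ω* − 1 = 1.96512 − 1 = 0.96512.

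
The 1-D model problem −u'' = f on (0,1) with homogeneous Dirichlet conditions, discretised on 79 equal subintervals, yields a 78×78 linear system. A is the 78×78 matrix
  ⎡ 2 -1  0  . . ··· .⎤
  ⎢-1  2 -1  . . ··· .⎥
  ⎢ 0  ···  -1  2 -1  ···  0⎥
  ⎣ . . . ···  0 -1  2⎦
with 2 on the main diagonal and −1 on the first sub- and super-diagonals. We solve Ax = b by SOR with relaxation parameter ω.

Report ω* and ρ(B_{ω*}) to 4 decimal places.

ω* = 1.9235, ρ_SOR = 0.9235

spectrum of D⁻¹(L+U) = {cos(kπ/79) : 1≤k≤78}; ρ_J = cos(π/79) = 0.9992.
√(1−ρ_J²) = |sin(π/79)| = 0.03976
[ω*] 2 ÷ (1 + 0.03976) = 2 ÷ 1.03976 = 1.9235.
Hence ρ(B_{ω*}) = 1.9235 − 1 = 0.9235.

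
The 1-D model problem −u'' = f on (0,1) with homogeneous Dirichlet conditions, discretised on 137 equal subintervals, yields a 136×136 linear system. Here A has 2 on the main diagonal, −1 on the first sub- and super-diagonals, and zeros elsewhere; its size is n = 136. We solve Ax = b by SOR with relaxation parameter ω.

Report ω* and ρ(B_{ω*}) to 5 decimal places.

ω* = 1.95517, ρ_SOR = 0.95517

B_J for the 136×136 system has eigenvalues cos(kπ/137); ρ_J = cos(π/137) = 0.99974.
root = sin(π/137) = 0.022929  (since 1−cos² = sin²).
ω* = 2/(1+0.022929) = 1.95517
ρ(B_{ω*}) = ω*−1 = 0.95517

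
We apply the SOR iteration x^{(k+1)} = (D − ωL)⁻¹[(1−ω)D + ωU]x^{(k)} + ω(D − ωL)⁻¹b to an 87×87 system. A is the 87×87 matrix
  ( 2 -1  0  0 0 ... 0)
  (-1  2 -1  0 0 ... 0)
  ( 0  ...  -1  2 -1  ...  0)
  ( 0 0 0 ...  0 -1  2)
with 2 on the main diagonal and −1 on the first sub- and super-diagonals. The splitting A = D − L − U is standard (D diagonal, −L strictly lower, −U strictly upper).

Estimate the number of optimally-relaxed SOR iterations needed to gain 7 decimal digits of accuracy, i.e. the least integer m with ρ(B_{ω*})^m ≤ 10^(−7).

m = 226

With n=87, ρ(Jacobi) = cos(π/88) = 0.9993628.
√(1 − cos²(π/88)) = sin(π/88) ≈ 0.0356923.
ω* = 2/(1 + 0.0356923) = 2/1.0356923 = 1.9310755.
ρ_SOR = ω* − 1 ≈ 0.9310755.
ρ_SOR^m ≤ 10^(−7) ⇔ m ≥ 7·ln10/(−ln 0.9310755) = 16.1181/0.0714149 = 225.697; m = ⌈225.697⌉ = 226.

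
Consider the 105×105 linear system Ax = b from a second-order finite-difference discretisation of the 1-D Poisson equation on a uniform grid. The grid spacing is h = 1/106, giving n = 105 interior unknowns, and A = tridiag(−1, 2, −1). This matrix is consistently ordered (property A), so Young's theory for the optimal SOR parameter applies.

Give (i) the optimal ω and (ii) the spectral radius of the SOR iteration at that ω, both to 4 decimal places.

n=105: λ(B_J) = 1 − λ(A)/2 = cos(kπ/106); k=1 gives ρ_J = 0.9996.
√(1−ρ_J²) simplifies to sin(π/106) = 0.02963.
So ω* = 2/1.02963 = 1.9424 (Young).
ρ(B_{ω*}) = ω*−1 = 0.9424

ω* = 1.9424, ρ_SOR = 0.9424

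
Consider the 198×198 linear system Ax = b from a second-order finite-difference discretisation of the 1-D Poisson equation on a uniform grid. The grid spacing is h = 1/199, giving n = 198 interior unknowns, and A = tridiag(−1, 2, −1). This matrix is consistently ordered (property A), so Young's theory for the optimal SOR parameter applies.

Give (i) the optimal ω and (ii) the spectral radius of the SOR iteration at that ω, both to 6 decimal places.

ω* = 1.968918, ρ_SOR = 0.968918

With n=198, ρ(Jacobi) = cos(π/199) = 0.999875.
√(1−ρ_J²) simplifies to sin(π/199) = 0.0157862.
ω* = 2/(1+0.0157862) = 1.968918
[ρ_SOR] ω* − 1 = 0.968918.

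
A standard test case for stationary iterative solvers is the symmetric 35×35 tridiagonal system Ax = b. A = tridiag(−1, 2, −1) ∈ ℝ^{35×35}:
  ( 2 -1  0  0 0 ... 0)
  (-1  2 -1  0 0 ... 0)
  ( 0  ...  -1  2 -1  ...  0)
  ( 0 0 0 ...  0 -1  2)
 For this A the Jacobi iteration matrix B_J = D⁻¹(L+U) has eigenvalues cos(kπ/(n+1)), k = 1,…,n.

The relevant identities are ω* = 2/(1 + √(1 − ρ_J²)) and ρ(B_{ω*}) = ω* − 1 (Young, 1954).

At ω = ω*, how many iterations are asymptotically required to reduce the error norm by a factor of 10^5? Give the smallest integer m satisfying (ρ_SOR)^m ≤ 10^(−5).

B_J for the 35×35 system has eigenvalues cos(kπ/36); ρ_J = cos(π/36) = 0.9961947.
root = sin(π/36) = 0.0871557  (since 1−cos² = sin²).
ω* = 2 / (1 + 0.0871557) = 2 / 1.0871557 ≈ 1.8396629.
and ρ(B_{ω*}) = 1.8396629 − 1 = 0.8396629.
Need (0.8396629)^m ≤ 10^(−5): m ≥ 5·ln10/|ln 0.8396629| = 11.5129/0.174755 = 65.880 ⇒ m = 66.

m = 66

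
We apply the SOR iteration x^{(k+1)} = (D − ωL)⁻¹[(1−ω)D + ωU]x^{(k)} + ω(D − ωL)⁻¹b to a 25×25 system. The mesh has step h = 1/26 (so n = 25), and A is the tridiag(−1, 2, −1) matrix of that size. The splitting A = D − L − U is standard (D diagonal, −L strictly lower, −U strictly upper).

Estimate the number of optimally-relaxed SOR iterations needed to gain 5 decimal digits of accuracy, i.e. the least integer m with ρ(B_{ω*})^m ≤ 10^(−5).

m = 48

[ρ_J] n=25: ρ(B_J) = cos(π/(n+1)) = cos(π/26) = 0.9927089.
root = sin(π/26) = 0.1205367  (since 1−cos² = sin²).
Then 2/(1+√(1−ρ_J²)) = 2/(1+0.1205367); ω* = 2/1.1205367 = 1.7848590.
Hence ρ(B_{ω*}) = 1.7848590 − 1 = 0.7848590.
(0.7848590)^m ≤ 10^{−5}  ⇒  m·ln(0.7848590) ≤ −5·ln10  ⇒  m ≥ 47.525  ⇒  m = 48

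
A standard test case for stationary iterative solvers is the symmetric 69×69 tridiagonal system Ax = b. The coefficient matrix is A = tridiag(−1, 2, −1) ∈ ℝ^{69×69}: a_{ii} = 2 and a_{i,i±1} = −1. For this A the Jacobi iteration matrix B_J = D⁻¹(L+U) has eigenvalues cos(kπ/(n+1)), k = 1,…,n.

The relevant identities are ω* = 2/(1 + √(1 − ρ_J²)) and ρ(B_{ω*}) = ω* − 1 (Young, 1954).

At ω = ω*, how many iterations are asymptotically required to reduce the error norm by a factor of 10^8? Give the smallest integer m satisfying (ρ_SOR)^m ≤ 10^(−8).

n=69: λ(B_J) = 1 − λ(A)/2 = cos(kπ/70); k=1 gives ρ_J = 0.9989931.
√(1 − cos²(π/70)) = sin(π/70) ≈ 0.0448648.
So ω* = 2/1.0448648 = 1.9141232 (Young).
and ρ(B_{ω*}) = 1.9141232 − 1 = 0.9141232.
Need (0.9141232)^m ≤ 10^(−8): m ≥ 8·ln10/|ln 0.9141232| = 18.4207/0.0897899 = 205.153 ⇒ m = 206.

m = 206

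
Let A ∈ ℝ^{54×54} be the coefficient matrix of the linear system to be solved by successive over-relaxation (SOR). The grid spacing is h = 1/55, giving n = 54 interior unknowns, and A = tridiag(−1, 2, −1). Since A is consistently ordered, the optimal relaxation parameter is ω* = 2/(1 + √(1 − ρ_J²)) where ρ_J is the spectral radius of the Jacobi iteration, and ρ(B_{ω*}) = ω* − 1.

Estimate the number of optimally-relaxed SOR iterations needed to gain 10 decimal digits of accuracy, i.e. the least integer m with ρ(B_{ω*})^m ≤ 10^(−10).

B_J for the 54×54 system has eigenvalues cos(kπ/55); ρ_J = cos(π/55) = 0.9983691.
√(1−ρ_J²) = |sin(π/55)| = 0.0570888
ω* = 2/(1+0.0570888) = 1.8919886
ρ_SOR = ω* − 1 = 1.8919886 − 1 = 0.8919886.
(0.8919886)^m ≤ 10^{−10}  ⇒  m·ln(0.8919886) ≤ −10·ln10  ⇒  m ≥ 201.448  ⇒  m = 202

m = 202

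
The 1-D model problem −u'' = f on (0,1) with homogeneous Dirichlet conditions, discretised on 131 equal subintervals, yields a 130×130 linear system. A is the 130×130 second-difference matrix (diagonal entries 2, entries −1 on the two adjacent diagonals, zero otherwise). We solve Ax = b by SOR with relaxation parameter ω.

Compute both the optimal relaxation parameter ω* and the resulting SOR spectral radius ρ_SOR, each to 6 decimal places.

With n=130, ρ(Jacobi) = cos(π/131) = 0.999712.
1 − cos²(π/131) = sin²(π/131) ⇒ √(1−ρ_J²) = sin(π/131) = 0.0239793.
ω* = 2/(1+0.0239793) = 1.953164
and ρ(B_{ω*}) = 1.953164 − 1 = 0.953164.

ω* = 1.953164, ρ_SOR = 0.953164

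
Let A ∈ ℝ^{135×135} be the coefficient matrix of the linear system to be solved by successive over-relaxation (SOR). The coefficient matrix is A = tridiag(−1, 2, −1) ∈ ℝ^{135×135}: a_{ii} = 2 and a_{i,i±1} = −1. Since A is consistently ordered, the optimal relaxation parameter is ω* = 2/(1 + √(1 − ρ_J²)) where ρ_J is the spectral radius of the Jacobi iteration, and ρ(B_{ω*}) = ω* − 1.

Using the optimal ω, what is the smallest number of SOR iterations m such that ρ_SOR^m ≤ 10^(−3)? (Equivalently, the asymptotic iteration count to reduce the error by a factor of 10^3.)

n=135: λ(B_J) = 1 − λ(A)/2 = cos(kπ/136); k=1 gives ρ_J = 0.9997332.
√(1−ρ_J²) simplifies to sin(π/136) = 0.0230979.
[ω*] 2 ÷ (1 + 0.0230979) = 2 ÷ 1.0230979 = 1.9548471.
[ρ_SOR] ω* − 1 = 0.9548471.
3·ln10 = 6.90776; −ln(0.9548471) = 0.0462041; m = ⌈6.90776/0.0462041⌉ = ⌈149.505⌉ = 150.

m = 150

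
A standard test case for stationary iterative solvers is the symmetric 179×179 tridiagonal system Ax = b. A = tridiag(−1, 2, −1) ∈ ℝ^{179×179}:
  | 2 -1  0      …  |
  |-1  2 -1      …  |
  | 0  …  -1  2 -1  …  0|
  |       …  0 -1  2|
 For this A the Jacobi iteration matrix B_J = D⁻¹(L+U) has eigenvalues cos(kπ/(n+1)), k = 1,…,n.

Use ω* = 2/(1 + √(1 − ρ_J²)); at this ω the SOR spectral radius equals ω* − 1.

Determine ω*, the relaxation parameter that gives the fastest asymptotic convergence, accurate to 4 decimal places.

ω* = 1.9657

[ρ_J] n=179: ρ(B_J) = cos(π/(n+1)) = cos(π/180) = 0.9998.
1 − cos²(π/180) = sin²(π/180) ⇒ √(1−ρ_J²) = sin(π/180) = 0.01745.
[ω*] 2 ÷ (1 + 0.01745) = 2 ÷ 1.01745 = 1.9657.
[ρ_SOR] ω* − 1 = 0.9657.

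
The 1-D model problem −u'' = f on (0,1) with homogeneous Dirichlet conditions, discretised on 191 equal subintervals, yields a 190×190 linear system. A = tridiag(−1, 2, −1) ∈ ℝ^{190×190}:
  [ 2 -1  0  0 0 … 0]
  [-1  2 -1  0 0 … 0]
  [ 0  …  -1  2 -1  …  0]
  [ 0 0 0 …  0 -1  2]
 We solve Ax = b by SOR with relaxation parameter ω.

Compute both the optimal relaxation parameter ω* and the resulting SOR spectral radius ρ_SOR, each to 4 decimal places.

ω* = 1.9676, ρ_SOR = 0.9676

spectrum of D⁻¹(L+U) = {cos(kπ/191) : 1≤k≤190}; ρ_J = cos(π/191) = 0.9999.
√(1−ρ_J²) = |sin(π/191)| = 0.01645
ω* = 2/(1 + 0.01645) = 2/1.01645 = 1.9676.
At ω = 1.9676 every |λ(B_ω)| = ω−1, so ρ_SOR = 0.9676.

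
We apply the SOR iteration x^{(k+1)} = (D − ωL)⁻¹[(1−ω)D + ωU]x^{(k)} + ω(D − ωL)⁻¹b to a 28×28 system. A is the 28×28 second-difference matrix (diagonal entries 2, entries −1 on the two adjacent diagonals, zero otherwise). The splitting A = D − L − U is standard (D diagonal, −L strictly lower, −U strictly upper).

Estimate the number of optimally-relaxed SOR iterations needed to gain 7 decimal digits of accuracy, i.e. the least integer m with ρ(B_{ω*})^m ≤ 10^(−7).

n=28: λ(B_J) = 1 − λ(A)/2 = cos(kπ/29); k=1 gives ρ_J = 0.9941380.
1 − cos²(π/29) = sin²(π/29) ⇒ √(1−ρ_J²) = sin(π/29) = 0.1081190.
So ω* = 2/1.1081190 = 1.8048603 (Young).
Hence ρ(B_{ω*}) = 1.8048603 − 1 = 0.8048603.
For 7 digits: m = 7·ln10 / (−ln 0.8048603) = 16.1181/0.217087 = 74.247; round up → m = 75.

m = 75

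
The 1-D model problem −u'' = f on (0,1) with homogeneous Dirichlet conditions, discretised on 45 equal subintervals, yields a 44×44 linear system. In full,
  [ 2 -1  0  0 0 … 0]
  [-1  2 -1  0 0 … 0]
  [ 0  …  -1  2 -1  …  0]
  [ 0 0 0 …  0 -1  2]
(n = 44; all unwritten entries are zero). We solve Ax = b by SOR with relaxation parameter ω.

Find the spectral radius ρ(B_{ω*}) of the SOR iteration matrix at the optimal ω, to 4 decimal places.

[ρ_J] n=44: ρ(B_J) = cos(π/(n+1)) = cos(π/45) = 0.9976.
root = sin(π/45) = 0.06976  (since 1−cos² = sin²).
ω* = 2/(1 + 0.06976) = 2/1.06976 = 1.8696.
and ρ(B_{ω*}) = 1.8696 − 1 = 0.8696.

ρ_SOR = 0.8696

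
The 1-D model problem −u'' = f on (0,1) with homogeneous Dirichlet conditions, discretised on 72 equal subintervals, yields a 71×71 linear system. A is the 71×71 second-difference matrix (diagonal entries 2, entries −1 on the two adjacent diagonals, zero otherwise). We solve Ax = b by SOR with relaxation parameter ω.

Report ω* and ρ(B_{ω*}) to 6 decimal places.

ω* = 1.916407, ρ_SOR = 0.916407

B_J for the 71×71 system has eigenvalues cos(kπ/72); ρ_J = cos(π/72) = 0.999048.
1 − cos²(π/72) = sin²(π/72) ⇒ √(1−ρ_J²) = sin(π/72) = 0.0436194.
Then 2/(1+√(1−ρ_J²)) = 2/(1+0.0436194); ω* = 2/1.0436194 = 1.916407.
At ω = 1.916407 every |λ(B_ω)| = ω−1, so ρ_SOR = 0.916407.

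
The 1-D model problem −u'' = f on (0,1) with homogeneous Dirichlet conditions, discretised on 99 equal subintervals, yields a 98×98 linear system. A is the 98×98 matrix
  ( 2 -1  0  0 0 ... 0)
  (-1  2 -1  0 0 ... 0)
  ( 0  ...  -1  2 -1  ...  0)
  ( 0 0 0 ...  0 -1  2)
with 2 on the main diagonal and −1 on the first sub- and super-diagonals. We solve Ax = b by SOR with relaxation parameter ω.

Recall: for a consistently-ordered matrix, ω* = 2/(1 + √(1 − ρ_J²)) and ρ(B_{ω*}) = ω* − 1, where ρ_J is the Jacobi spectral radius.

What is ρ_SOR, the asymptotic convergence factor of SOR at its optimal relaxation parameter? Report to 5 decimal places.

½·tridiag(1,0,1) at n=98: λ_k = cos(kπ/99); max |λ| at k=1 ⇒ ρ_J = cos(π/99) ≈ 0.99950.
root = sin(π/99) = 0.031728  (since 1−cos² = sin²).
ω* = 2 / (1 + 0.031728) = 2 / 1.031728 ≈ 1.93850.
and ρ(B_{ω*}) = 1.93850 − 1 = 0.93850.

ρ_SOR = 0.93850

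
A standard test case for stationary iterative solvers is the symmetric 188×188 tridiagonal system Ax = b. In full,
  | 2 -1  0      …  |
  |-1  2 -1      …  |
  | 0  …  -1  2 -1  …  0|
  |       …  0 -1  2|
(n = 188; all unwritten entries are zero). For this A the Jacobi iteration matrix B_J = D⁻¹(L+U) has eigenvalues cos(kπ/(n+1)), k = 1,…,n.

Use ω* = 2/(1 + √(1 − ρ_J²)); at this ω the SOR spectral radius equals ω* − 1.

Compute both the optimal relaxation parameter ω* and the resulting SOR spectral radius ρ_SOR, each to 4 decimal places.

ω* = 1.9673, ρ_SOR = 0.9673

With n=188, ρ(Jacobi) = cos(π/189) = 0.9999.
√(1−ρ_J²) simplifies to sin(π/189) = 0.01662.
So ω* = 2/1.01662 = 1.9673 (Young).
ρ_SOR = ω* − 1 = 1.9673 − 1 = 0.9673.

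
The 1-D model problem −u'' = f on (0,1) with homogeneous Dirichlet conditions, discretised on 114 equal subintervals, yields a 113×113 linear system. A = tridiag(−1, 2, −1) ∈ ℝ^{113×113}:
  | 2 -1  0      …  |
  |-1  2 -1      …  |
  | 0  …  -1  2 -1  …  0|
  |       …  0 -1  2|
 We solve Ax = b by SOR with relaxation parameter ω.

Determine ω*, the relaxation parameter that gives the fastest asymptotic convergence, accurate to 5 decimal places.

ω* = 1.94637

½·tridiag(1,0,1) at n=113: λ_k = cos(kπ/114); max |λ| at k=1 ⇒ ρ_J = cos(π/114) ≈ 0.99962.
1 − cos²(π/114) = sin²(π/114) ⇒ √(1−ρ_J²) = sin(π/114) = 0.027554.
ω* = 2/(1+0.027554) = 1.94637
ρ_SOR = ω* − 1 = 1.94637 − 1 = 0.94637.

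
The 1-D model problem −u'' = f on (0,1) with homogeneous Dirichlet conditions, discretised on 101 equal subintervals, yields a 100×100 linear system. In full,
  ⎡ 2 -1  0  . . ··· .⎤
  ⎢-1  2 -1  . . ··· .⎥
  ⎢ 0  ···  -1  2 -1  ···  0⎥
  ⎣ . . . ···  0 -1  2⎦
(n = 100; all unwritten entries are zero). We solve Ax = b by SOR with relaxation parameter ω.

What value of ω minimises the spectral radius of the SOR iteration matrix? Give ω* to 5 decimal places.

ω* = 1.93968

½·tridiag(1,0,1) at n=100: λ_k = cos(kπ/101); max |λ| at k=1 ⇒ ρ_J = cos(π/101) ≈ 0.99952.
√(1 − cos²(π/101)) = sin(π/101) ≈ 0.031100.
ω* = 2/(1 + 0.031100) = 2/1.031100 = 1.93968.
and ρ(B_{ω*}) = 1.93968 − 1 = 0.93968.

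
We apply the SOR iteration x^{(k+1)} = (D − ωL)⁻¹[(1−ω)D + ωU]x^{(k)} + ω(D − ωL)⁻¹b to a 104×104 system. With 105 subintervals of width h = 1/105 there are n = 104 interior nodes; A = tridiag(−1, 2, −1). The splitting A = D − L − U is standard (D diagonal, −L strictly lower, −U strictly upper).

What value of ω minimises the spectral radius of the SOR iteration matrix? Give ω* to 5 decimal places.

n=104: λ(B_J) = 1 − λ(A)/2 = cos(kπ/105); k=1 gives ρ_J = 0.99955.
√(1 − cos²(π/105)) = sin(π/105) ≈ 0.029915.
[ω*] 2 ÷ (1 + 0.029915) = 2 ÷ 1.029915 = 1.94191.
At ω = 1.94191 every |λ(B_ω)| = ω−1, so ρ_SOR = 0.94191.

ω* = 1.94191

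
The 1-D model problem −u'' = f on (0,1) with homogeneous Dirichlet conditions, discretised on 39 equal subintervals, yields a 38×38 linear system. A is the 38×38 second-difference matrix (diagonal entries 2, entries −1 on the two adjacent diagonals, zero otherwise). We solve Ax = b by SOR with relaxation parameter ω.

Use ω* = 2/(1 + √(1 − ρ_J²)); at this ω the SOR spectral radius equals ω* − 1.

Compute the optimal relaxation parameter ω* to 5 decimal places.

spectrum of D⁻¹(L+U) = {cos(kπ/39) : 1≤k≤38}; ρ_J = cos(π/39) = 0.99676.
√(1−ρ_J²) = |sin(π/39)| = 0.080467
So ω* = 2/1.080467 = 1.85105 (Young).
At ω = 1.85105 every |λ(B_ω)| = ω−1, so ρ_SOR = 0.85105.

ω* = 1.85105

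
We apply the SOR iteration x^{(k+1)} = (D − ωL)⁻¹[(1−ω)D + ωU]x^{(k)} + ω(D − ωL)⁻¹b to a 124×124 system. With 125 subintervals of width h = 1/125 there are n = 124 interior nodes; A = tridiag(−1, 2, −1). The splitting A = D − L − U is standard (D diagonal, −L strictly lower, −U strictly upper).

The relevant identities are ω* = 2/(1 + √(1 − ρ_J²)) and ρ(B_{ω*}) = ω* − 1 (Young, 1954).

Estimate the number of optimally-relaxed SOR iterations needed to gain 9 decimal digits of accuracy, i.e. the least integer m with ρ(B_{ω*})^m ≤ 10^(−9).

m = 413

n=124: λ(B_J) = 1 − λ(A)/2 = cos(kπ/125); k=1 gives ρ_J = 0.9996842.
√(1−ρ_J²) = |sin(π/125)| = 0.0251301
Young: ω* = 2/(1+√(1−ρ_J²)) = 2/(1+0.0251301) = 2/1.0251301 = 1.9509719.
ρ_SOR = ω* − 1 = 1.9509719 − 1 = 0.9509719.
9·ln10 = 20.7233; −ln(0.9509719) = 0.0502708; m = ⌈20.7233/0.0502708⌉ = ⌈412.233⌉ = 413.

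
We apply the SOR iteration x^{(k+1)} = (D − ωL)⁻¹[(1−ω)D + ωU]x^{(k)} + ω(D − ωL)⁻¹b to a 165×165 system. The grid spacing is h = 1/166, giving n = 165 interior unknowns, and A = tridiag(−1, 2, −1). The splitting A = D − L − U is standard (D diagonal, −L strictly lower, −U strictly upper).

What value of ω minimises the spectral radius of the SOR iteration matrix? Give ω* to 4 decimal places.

ω* = 1.9629

spectrum of D⁻¹(L+U) = {cos(kπ/166) : 1≤k≤165}; ρ_J = cos(π/166) = 0.9998.
root = sin(π/166) = 0.01892  (since 1−cos² = sin²).
ω* = 2 / (1 + 0.01892) = 2 / 1.01892 ≈ 1.9629.
ρ_SOR = ω* − 1 = 1.9629 − 1 = 0.9629.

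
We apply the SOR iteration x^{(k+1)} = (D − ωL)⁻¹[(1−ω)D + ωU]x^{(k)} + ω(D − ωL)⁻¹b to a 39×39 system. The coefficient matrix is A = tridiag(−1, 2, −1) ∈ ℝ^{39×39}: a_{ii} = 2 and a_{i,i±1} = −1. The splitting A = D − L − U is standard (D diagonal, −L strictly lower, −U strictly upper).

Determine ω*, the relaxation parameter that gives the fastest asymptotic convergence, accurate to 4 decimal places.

ω* = 1.8545

spectrum of D⁻¹(L+U) = {cos(kπ/40) : 1≤k≤39}; ρ_J = cos(π/40) = 0.9969.
√(1−ρ_J²) = |sin(π/40)| = 0.07846
Then 2/(1+√(1−ρ_J²)) = 2/(1+0.07846); ω* = 2/1.07846 = 1.8545.
Hence ρ(B_{ω*}) = 1.8545 − 1 = 0.8545.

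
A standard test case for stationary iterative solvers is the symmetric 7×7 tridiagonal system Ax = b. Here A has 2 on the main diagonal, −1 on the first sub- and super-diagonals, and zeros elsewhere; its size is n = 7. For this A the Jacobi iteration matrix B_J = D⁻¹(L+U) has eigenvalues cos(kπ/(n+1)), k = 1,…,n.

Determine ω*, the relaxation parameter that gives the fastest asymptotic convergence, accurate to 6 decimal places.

ω* = 1.446463

[ρ_J] n=7: ρ(B_J) = cos(π/(n+1)) = cos(π/8) = 0.923880.
root = sin(π/8) = 0.3826834  (since 1−cos² = sin²).
Young: ω* = 2/(1+√(1−ρ_J²)) = 2/(1+0.3826834) = 2/1.3826834 = 1.446463.
[ρ_SOR] ω* − 1 = 0.446463.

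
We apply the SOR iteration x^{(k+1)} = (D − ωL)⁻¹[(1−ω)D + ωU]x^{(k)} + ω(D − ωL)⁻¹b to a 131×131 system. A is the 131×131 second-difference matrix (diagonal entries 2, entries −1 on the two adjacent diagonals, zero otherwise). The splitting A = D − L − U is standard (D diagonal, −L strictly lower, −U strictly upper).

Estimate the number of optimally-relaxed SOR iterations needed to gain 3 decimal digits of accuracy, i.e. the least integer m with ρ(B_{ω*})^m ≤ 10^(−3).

[ρ_J] n=131: ρ(B_J) = cos(π/(n+1)) = cos(π/132) = 0.9997168.
√(1 − cos²(π/132)) = sin(π/132) ≈ 0.0237977.
ω* = 2/(1+0.0237977) = 1.9535109
[ρ_SOR] ω* − 1 = 0.9535109.
ρ_SOR^m ≤ 10^(−3) ⇔ m ≥ 3·ln10/(−ln 0.9535109) = 6.90776/0.0476044 = 145.108; m = ⌈145.108⌉ = 146.

m = 146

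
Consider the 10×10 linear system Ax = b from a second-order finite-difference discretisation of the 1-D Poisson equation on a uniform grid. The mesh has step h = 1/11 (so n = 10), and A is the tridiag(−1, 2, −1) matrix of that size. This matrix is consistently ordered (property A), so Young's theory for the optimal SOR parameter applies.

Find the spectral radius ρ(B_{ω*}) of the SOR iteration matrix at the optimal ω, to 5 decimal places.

ρ_SOR = 0.56039

n=10: λ(B_J) = 1 − λ(A)/2 = cos(kπ/11); k=1 gives ρ_J = 0.95949.
root = sin(π/11) = 0.281733  (since 1−cos² = sin²).
Then 2/(1+√(1−ρ_J²)) = 2/(1+0.281733); ω* = 2/1.281733 = 1.56039.
At ω = 1.56039 every |λ(B_ω)| = ω−1, so ρ_SOR = 0.56039.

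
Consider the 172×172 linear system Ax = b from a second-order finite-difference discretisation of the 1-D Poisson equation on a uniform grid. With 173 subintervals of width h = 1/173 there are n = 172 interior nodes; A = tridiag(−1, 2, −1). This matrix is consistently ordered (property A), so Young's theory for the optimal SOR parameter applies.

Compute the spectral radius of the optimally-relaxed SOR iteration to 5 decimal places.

½·tridiag(1,0,1) at n=172: λ_k = cos(kπ/173); max |λ| at k=1 ⇒ ρ_J = cos(π/173) ≈ 0.99984.
√(1−ρ_J²) simplifies to sin(π/173) = 0.018158.
So ω* = 2/1.018158 = 1.96433 (Young).
Hence ρ(B_{ω*}) = 1.96433 − 1 = 0.96433.

ρ_SOR = 0.96433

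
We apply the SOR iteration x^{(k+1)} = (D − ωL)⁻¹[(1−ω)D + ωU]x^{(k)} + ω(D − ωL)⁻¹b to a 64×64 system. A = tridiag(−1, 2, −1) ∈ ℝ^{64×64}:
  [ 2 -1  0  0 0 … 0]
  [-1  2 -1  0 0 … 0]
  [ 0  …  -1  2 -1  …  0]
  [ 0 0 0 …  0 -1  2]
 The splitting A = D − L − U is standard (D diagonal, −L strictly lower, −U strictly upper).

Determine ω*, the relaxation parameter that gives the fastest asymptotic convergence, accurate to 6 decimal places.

ω* = 1.907826

spectrum of D⁻¹(L+U) = {cos(kπ/65) : 1≤k≤64}; ρ_J = cos(π/65) = 0.998832.
√(1 − cos²(π/65)) = sin(π/65) ≈ 0.0483134.
ω* = 2 / (1 + 0.0483134) = 2 / 1.0483134 ≈ 1.907826.
[ρ_SOR] ω* − 1 = 0.907826.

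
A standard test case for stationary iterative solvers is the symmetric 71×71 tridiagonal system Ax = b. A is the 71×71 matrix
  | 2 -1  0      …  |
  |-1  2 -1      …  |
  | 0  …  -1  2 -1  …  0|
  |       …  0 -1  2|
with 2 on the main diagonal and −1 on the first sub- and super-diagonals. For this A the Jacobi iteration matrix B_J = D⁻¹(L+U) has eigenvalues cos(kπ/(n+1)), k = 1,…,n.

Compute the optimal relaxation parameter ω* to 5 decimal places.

spectrum of D⁻¹(L+U) = {cos(kπ/72) : 1≤k≤71}; ρ_J = cos(π/72) = 0.99905.
√(1−ρ_J²) = |sin(π/72)| = 0.043619
ω* = 2 / (1 + 0.043619) = 2 / 1.043619 ≈ 1.91641.
[ρ_SOR] ω* − 1 = 0.91641.

ω* = 1.91641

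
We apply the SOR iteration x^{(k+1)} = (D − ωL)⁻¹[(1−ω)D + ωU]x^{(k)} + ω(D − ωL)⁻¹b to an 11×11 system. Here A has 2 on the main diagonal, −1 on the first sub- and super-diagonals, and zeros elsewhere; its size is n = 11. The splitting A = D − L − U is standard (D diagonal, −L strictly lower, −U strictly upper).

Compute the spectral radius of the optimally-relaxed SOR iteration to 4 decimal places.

ρ_SOR = 0.5888

spectrum of D⁻¹(L+U) = {cos(kπ/12) : 1≤k≤11}; ρ_J = cos(π/12) = 0.9659.
√(1 − cos²(π/12)) = sin(π/12) ≈ 0.25882.
Young: ω* = 2/(1+√(1−ρ_J²)) = 2/(1+0.25882) = 2/1.25882 = 1.5888.
ρ_SOR = ω* − 1 ≈ 0.5888.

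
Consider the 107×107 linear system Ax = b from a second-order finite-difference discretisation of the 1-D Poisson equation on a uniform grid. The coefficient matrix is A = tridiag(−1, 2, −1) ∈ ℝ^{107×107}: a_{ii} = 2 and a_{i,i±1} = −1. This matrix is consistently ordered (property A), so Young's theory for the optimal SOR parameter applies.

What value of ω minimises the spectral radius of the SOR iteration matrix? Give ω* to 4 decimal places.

B_J for the 107×107 system has eigenvalues cos(kπ/108); ρ_J = cos(π/108) = 0.9996.
1 − cos²(π/108) = sin²(π/108) ⇒ √(1−ρ_J²) = sin(π/108) = 0.02908.
ω* = 2/(1+0.02908) = 1.9435
ρ_SOR = ω* − 1 = 1.9435 − 1 = 0.9435.

ω* = 1.9435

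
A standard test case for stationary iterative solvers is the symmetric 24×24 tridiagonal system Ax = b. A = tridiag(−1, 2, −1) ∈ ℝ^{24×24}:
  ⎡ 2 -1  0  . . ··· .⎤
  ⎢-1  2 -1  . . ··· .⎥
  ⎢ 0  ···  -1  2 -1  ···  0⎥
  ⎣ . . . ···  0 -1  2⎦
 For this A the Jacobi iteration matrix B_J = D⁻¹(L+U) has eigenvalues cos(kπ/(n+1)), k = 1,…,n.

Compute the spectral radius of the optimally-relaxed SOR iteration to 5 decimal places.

ρ_SOR = 0.77725

With n=24, ρ(Jacobi) = cos(π/25) = 0.99211.
√(1−ρ_J²) simplifies to sin(π/25) = 0.125333.
Then 2/(1+√(1−ρ_J²)) = 2/(1+0.125333); ω* = 2/1.125333 = 1.77725.
ρ_SOR = ω* − 1 ≈ 0.77725.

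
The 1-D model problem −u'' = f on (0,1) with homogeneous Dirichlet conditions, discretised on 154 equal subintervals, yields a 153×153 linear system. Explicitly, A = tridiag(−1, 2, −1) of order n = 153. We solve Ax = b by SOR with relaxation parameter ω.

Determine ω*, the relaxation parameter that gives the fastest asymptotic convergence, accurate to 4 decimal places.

spectrum of D⁻¹(L+U) = {cos(kπ/154) : 1≤k≤153}; ρ_J = cos(π/154) = 0.9998.
√(1−ρ_J²) = |sin(π/154)| = 0.02040
ω* = 2/(1+0.02040) = 1.9600
ρ(B_{ω*}) = ω*−1 = 0.9600

ω* = 1.9600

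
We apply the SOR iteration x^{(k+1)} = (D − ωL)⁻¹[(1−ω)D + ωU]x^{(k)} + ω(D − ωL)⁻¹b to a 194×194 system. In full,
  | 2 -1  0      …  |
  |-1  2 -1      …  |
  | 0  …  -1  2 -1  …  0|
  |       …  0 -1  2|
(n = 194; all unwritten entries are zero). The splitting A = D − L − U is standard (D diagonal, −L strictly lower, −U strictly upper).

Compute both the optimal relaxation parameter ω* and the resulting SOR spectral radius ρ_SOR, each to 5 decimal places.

ω* = 1.96829, ρ_SOR = 0.96829

ρ_J = max_k |cos(kπ/195)| = cos(π/195) = 0.99987
1 − cos²(π/195) = sin²(π/195) ⇒ √(1−ρ_J²) = sin(π/195) = 0.016110.
Then 2/(1+√(1−ρ_J²)) = 2/(1+0.016110); ω* = 2/1.016110 = 1.96829.
ρ_SOR = ω* − 1 = 1.96829 − 1 = 0.96829.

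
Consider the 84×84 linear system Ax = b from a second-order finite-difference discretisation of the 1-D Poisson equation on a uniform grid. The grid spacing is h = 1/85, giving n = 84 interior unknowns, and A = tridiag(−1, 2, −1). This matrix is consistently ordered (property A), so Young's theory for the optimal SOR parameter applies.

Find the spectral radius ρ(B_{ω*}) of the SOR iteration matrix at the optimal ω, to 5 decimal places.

With n=84, ρ(Jacobi) = cos(π/85) = 0.99932.
1 − cos²(π/85) = sin²(π/85) ⇒ √(1−ρ_J²) = sin(π/85) = 0.036951.
Then 2/(1+√(1−ρ_J²)) = 2/(1+0.036951); ω* = 2/1.036951 = 1.92873.
At ω = 1.92873 every |λ(B_ω)| = ω−1, so ρ_SOR = 0.92873.

ρ_SOR = 0.92873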